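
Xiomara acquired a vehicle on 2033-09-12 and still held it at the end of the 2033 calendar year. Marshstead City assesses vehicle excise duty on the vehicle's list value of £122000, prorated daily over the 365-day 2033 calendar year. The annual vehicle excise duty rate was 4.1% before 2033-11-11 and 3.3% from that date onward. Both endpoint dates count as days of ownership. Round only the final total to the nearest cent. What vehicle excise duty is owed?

2033-09-12 to 2033-11-10: 60 days at 4.1% → £122000 × 4.1% × 60/365 = £822.2466
2033-11-11 to 2033-12-31: 51 days at 3.3% → £122000 × 3.3% × 51/365 = £562.5370
Total = £1384.7836

£1384.78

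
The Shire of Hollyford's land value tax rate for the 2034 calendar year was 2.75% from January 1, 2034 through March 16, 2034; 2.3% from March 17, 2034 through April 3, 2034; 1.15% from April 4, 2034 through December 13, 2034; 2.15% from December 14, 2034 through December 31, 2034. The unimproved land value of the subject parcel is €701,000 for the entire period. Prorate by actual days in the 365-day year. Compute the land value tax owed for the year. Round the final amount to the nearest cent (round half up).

January 1 – March 16, 2034: 75 days at 2.75% → €701,000 × 2.75% × 75/365 = €3,961.1301
March 17 – April 3, 2034: 18 days at 2.3% → €701,000 × 2.3% × 18/365 = €795.1068
April 4 – December 13, 2034: 254 days at 1.15% → €701,000 × 1.15% × 254/365 = €5,609.9205
December 14 – December 31, 2034: 18 days at 2.15% → €701,000 × 2.15% × 18/365 = €743.2521
Total = €11,109.4096

€11,109.41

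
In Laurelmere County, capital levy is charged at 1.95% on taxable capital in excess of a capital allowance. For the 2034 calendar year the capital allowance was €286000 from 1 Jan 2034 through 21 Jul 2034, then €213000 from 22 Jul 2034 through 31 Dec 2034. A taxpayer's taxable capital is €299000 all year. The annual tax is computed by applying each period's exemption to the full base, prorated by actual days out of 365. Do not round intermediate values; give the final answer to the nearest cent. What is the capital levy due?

€889.20

1 Jan – 21 Jul 2034: 202 days, exemption €286000 → (€299000 − €286000) × 1.95% × 202/365 = €140.2932
22 Jul – 31 Dec 2034: 163 days, exemption €213000 → (€299000 − €213000) × 1.95% × 163/365 = €748.9068
Total = €889.2000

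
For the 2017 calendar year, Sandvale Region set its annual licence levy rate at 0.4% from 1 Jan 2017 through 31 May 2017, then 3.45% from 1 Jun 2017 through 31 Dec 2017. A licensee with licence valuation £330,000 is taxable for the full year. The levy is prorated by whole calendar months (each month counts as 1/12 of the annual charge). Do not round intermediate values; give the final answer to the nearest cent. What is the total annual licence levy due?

1 Jan – 31 May 2017: 5 months at 0.4% → £330,000 × 0.4% × 5/12 = £550.0000
1 Jun – 31 Dec 2017: 7 months at 3.45% → £330,000 × 3.45% × 7/12 = £6,641.2500
Total = £7,191.2500

£7,191.25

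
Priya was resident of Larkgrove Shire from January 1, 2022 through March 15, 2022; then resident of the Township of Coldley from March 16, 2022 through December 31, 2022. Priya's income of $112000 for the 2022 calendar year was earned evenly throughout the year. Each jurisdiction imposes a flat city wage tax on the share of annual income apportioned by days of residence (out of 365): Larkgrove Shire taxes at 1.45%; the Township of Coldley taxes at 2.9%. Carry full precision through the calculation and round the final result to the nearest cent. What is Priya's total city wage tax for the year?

$2918.75

Larkgrove Shire, January 1 – March 15, 2022: 74 days → $112000 × 1.45% × 74/365 = $329.2493
The Township of Coldley, March 16 – December 31, 2022: 291 days → $112000 × 2.9% × 291/365 = $2589.5014
Total = $2918.7507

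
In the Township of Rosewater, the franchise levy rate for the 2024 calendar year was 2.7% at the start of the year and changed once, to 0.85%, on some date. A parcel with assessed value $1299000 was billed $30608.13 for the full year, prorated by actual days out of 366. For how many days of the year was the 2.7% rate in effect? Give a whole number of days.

298 days

Let d = days at the first rate; then 366 − d days at the second rate.
$1299000 × [2.7%·d + 0.85%·(366−d)] / 366 = $30608.13
Solving gives d = 298, so the new rate took effect on 25 October 2024.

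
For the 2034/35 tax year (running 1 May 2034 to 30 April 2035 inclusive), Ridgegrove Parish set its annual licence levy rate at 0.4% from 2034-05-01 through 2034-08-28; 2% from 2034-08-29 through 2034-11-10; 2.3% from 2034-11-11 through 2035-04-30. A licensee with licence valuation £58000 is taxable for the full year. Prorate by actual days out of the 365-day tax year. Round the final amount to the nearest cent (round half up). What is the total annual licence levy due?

£936.42

2034-05-01 to 2034-08-28: 120 days at 0.4% → £58000 × 0.4% × 120/365 = £76.2740
2034-08-29 to 2034-11-10: 74 days at 2% → £58000 × 2% × 74/365 = £235.1781
2034-11-11 to 2035-04-30: 171 days at 2.3% → £58000 × 2.3% × 171/365 = £624.9699
Total = £936.4219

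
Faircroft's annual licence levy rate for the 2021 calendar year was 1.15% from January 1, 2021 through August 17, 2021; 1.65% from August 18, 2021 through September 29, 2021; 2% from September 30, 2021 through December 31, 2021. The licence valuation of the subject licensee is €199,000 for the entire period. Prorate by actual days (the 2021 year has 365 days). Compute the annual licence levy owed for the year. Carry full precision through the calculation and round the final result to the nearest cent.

€2,836.70

January 1 – August 17, 2021: 229 days at 1.15% → €199,000 × 1.15% × 229/365 = €1,435.7986
August 18 – September 29, 2021: 43 days at 1.65% → €199,000 × 1.65% × 43/365 = €386.8233
September 30 – December 31, 2021: 93 days at 2% → €199,000 × 2% × 93/365 = €1,014.0822
Total = €2,836.7041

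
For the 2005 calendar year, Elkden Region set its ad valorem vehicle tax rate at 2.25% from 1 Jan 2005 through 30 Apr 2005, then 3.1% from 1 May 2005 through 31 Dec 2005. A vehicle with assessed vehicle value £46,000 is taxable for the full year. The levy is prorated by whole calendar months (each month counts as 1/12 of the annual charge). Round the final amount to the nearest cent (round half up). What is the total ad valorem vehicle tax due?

£1,295.67

1 Jan – 30 Apr 2005: 4 months at 2.25% → £46,000 × 2.25% × 4/12 = £345.0000
1 May – 31 Dec 2005: 8 months at 3.1% → £46,000 × 3.1% × 8/12 = £950.6667
Total = £1,295.6667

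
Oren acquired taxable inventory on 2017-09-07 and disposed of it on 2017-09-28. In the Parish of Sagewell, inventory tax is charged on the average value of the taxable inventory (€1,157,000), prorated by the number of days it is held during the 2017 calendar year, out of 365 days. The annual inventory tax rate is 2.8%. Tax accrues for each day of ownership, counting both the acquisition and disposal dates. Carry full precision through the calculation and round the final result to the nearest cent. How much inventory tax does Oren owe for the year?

Days held (2017-09-07 to 2017-09-28): 22 out of 365
Tax = €1,157,000 × 2.8% × 22/365 = €1,952.6356

€1,952.64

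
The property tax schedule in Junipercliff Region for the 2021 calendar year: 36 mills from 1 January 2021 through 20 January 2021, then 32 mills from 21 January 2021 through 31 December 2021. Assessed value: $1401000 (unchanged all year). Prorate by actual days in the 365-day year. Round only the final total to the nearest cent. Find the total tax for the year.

$45139.07

1 January – 20 January 2021: 20 days at 36 mills → $1401000 × 3.6% × 20/365 = $2763.6164
21 January – 31 December 2021: 345 days at 32 mills → $1401000 × 3.2% × 345/365 = $42375.4521
Total = $45139.0685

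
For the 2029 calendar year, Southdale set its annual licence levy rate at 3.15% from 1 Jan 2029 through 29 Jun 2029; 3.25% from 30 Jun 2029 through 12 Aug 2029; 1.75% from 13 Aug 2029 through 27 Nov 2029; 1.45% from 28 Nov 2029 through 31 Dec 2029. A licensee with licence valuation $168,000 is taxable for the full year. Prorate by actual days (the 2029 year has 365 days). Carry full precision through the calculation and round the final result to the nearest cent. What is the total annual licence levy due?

1 Jan – 29 Jun 2029: 180 days at 3.15% → $168,000 × 3.15% × 180/365 = $2,609.7534
30 Jun – 12 Aug 2029: 44 days at 3.25% → $168,000 × 3.25% × 44/365 = $658.1918
13 Aug – 27 Nov 2029: 107 days at 1.75% → $168,000 × 1.75% × 107/365 = $861.8630
28 Nov – 31 Dec 2029: 34 days at 1.45% → $168,000 × 1.45% × 34/365 = $226.9151
Total = $4,356.7233

$4,356.72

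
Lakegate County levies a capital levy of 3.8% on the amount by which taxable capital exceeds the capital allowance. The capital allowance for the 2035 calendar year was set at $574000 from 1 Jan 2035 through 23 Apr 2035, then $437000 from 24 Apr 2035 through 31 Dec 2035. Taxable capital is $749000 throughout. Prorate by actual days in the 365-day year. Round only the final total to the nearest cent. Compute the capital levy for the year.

$10244.28

1 Jan – 23 Apr 2035: 113 days, exemption $574000 → ($749000 − $574000) × 3.8% × 113/365 = $2058.7671
24 Apr – 31 Dec 2035: 252 days, exemption $437000 → ($749000 − $437000) × 3.8% × 252/365 = $8185.5123
Total = $10244.2795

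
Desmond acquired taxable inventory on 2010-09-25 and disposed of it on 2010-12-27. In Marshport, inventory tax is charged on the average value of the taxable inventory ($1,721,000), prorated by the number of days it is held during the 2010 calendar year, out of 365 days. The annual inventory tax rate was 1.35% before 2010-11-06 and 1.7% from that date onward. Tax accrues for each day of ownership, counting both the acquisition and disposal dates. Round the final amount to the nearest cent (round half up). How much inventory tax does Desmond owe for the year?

$6,841.56

2010-09-25 to 2010-11-05: 42 days at 1.35% → $1,721,000 × 1.35% × 42/365 = $2,673.4438
2010-11-06 to 2010-12-27: 52 days at 1.7% → $1,721,000 × 1.7% × 52/365 = $4,168.1205
Total = $6,841.5644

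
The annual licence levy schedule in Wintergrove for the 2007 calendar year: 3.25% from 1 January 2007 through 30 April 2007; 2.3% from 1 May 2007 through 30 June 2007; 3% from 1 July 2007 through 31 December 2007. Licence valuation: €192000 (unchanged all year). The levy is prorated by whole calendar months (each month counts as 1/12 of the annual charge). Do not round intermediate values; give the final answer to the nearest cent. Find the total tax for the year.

€5696.00

1 January – 30 April 2007: 4 months at 3.25% → €192000 × 3.25% × 4/12 = €2080.0000
1 May – 30 June 2007: 2 months at 2.3% → €192000 × 2.3% × 2/12 = €736.0000
1 July – 31 December 2007: 6 months at 3% → €192000 × 3% × 6/12 = €2880.0000
Total = €5696.0000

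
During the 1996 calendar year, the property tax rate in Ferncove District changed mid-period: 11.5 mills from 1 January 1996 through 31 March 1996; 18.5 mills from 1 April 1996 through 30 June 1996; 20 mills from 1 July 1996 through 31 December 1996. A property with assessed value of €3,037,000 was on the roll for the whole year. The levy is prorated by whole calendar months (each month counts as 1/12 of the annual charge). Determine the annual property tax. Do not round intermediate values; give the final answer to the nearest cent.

1 January – 31 March 1996: 3 months at 11.5 mills → €3,037,000 × 1.15% × 3/12 = €8,731.3750
1 April – 30 June 1996: 3 months at 18.5 mills → €3,037,000 × 1.85% × 3/12 = €14,046.1250
1 July – 31 December 1996: 6 months at 20 mills → €3,037,000 × 2% × 6/12 = €30,370.0000
Total = €53,147.5000

€53,147.50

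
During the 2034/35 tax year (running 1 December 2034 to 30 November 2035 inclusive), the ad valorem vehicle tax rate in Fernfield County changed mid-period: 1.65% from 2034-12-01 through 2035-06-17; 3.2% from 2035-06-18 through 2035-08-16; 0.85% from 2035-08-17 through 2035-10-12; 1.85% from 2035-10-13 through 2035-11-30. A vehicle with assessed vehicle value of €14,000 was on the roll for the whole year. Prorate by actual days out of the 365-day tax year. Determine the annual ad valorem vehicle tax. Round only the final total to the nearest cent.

€252.94

2034-12-01 to 2035-06-17: 199 days at 1.65% → €14,000 × 1.65% × 199/365 = €125.9425
2035-06-18 to 2035-08-16: 60 days at 3.2% → €14,000 × 3.2% × 60/365 = €73.6438
2035-08-17 to 2035-10-12: 57 days at 0.85% → €14,000 × 0.85% × 57/365 = €18.5836
2035-10-13 to 2035-11-30: 49 days at 1.85% → €14,000 × 1.85% × 49/365 = €34.7699
Total = €252.9397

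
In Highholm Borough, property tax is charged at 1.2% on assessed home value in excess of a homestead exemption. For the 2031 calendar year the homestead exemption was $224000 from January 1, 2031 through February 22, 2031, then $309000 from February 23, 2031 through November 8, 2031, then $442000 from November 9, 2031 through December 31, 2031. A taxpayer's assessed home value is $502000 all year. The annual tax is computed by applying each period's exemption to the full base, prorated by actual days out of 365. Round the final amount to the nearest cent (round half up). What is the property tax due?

January 1 – February 22, 2031: 53 days, exemption $224000 → ($502000 − $224000) × 1.2% × 53/365 = $484.4055
February 23 – November 8, 2031: 259 days, exemption $309000 → ($502000 − $309000) × 1.2% × 259/365 = $1643.4082
November 9 – December 31, 2031: 53 days, exemption $442000 → ($502000 − $442000) × 1.2% × 53/365 = $104.5479
Total = $2232.3616

$2232.36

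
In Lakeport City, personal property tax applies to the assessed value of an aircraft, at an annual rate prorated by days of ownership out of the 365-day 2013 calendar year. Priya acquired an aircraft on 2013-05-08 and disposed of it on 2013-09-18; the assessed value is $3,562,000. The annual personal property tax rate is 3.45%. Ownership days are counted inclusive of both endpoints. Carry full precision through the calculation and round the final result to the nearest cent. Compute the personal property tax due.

Days held (2013-05-08 to 2013-09-18): 134 out of 365
Tax = $3,562,000 × 3.45% × 134/365 = $45,115.4137

$45,115.41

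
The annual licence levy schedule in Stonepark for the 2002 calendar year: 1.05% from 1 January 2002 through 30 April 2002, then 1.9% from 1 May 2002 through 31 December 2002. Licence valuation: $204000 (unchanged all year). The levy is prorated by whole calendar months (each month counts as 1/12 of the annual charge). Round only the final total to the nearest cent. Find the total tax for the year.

$3298.00

1 January – 30 April 2002: 4 months at 1.05% → $204000 × 1.05% × 4/12 = $714.0000
1 May – 31 December 2002: 8 months at 1.9% → $204000 × 1.9% × 8/12 = $2584.0000
Total = $3298.0000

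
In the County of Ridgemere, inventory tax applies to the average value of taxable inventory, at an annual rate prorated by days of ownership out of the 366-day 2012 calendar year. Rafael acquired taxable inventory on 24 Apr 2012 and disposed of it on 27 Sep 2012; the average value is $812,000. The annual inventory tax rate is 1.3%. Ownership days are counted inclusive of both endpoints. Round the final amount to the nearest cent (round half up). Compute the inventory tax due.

$4,528.12

Days held (24 Apr – 27 Sep 2012): 157 out of 366
Tax = $812,000 × 1.3% × 157/366 = $4,528.1202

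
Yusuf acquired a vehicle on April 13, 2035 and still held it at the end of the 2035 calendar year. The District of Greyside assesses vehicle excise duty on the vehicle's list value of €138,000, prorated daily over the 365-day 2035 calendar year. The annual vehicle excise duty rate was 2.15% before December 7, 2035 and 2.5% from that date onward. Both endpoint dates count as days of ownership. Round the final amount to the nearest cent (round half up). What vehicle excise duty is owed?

€2,170.95

April 13 – December 6, 2035: 238 days at 2.15% → €138,000 × 2.15% × 238/365 = €1,934.6466
December 7 – December 31, 2035: 25 days at 2.5% → €138,000 × 2.5% × 25/365 = €236.3014
Total = €2,170.9479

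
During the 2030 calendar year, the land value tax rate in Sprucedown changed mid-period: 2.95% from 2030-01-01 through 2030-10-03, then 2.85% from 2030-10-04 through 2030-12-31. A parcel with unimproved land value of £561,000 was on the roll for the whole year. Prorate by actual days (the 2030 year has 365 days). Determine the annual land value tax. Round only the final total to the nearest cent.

£16,412.71

2030-01-01 to 2030-10-03: 276 days at 2.95% → £561,000 × 2.95% × 276/365 = £12,514.1425
2030-10-04 to 2030-12-31: 89 days at 2.85% → £561,000 × 2.85% × 89/365 = £3,898.5658
Total = £16,412.7082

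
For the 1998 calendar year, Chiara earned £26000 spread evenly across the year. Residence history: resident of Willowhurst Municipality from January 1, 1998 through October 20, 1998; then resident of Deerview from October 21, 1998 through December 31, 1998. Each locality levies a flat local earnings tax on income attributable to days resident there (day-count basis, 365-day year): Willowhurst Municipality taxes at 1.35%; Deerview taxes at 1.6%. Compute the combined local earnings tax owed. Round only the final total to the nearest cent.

Willowhurst Municipality, January 1 – October 20, 1998: 293 days → £26000 × 1.35% × 293/365 = £281.7616
Deerview, October 21 – December 31, 1998: 72 days → £26000 × 1.6% × 72/365 = £82.0603
Total = £363.8219

£363.82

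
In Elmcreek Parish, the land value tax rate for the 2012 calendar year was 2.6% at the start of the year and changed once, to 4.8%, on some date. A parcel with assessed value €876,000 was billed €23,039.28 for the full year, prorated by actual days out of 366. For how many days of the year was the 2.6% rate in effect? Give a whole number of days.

361 days

Let d = days at the first rate; then 366 − d days at the second rate.
€876,000 × [2.6%·d + 4.8%·(366−d)] / 366 = €23,039.28
Solving gives d = 361, so the new rate took effect on December 27, 2012.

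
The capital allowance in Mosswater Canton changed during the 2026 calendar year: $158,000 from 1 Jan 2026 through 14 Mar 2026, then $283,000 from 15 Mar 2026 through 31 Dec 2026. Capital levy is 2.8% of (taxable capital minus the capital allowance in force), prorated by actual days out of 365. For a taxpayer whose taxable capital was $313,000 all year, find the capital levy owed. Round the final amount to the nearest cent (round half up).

1 Jan – 14 Mar 2026: 73 days, exemption $158,000 → ($313,000 − $158,000) × 2.8% × 73/365 = $868.0000
15 Mar – 31 Dec 2026: 292 days, exemption $283,000 → ($313,000 − $283,000) × 2.8% × 292/365 = $672.0000
Total = $1,540.0000

$1,540.00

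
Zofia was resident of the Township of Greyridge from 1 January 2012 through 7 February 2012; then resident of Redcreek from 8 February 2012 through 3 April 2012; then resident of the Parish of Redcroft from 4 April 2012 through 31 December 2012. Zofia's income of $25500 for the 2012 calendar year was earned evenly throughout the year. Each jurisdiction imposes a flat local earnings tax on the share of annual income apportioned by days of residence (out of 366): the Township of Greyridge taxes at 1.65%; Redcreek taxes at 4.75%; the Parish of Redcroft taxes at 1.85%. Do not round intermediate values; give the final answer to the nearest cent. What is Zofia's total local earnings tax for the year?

$579.60

The Township of Greyridge, 1 January – 7 February 2012: 38 days → $25500 × 1.65% × 38/366 = $43.6844
Redcreek, 8 February – 3 April 2012: 56 days → $25500 × 4.75% × 56/366 = $185.3279
The Parish of Redcroft, 4 April – 31 December 2012: 272 days → $25500 × 1.85% × 272/366 = $350.5902
Total = $579.6025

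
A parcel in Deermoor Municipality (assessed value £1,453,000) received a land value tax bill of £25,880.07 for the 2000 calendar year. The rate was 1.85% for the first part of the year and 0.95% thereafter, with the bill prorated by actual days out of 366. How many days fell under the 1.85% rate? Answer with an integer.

Let d = days at the first rate; then 366 − d days at the second rate.
£1,453,000 × [1.85%·d + 0.95%·(366−d)] / 366 = £25,880.07
Solving gives d = 338, so the new rate took effect on 4 December 2000.

338 days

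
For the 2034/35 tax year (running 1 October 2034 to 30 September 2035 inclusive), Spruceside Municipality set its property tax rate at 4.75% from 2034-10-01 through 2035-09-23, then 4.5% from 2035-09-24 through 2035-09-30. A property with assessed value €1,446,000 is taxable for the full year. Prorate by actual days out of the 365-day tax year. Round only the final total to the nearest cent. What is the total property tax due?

2034-10-01 to 2035-09-23: 358 days at 4.75% → €1,446,000 × 4.75% × 358/365 = €67,367.7534
2035-09-24 to 2035-09-30: 7 days at 4.5% → €1,446,000 × 4.5% × 7/365 = €1,247.9178
Total = €68,615.6712

€68,615.67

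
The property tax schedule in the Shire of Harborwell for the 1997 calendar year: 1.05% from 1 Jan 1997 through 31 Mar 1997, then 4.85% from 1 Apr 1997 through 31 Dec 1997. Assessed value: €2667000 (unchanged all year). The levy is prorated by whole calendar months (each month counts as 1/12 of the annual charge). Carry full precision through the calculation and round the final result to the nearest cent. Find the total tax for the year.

€104013.00

1 Jan – 31 Mar 1997: 3 months at 1.05% → €2667000 × 1.05% × 3/12 = €7000.8750
1 Apr – 31 Dec 1997: 9 months at 4.85% → €2667000 × 4.85% × 9/12 = €97012.1250
Total = €104013.0000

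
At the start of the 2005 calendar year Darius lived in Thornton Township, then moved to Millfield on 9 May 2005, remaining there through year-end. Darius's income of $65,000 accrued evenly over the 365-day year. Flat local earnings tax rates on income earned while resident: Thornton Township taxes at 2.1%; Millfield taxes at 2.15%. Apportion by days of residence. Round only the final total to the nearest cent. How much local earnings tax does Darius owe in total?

$1,386.10

Thornton Township, 1 Jan – 8 May 2005: 128 days → $65,000 × 2.1% × 128/365 = $478.6849
Millfield, 9 May – 31 Dec 2005: 237 days → $65,000 × 2.15% × 237/365 = $907.4178
Total = $1,386.1027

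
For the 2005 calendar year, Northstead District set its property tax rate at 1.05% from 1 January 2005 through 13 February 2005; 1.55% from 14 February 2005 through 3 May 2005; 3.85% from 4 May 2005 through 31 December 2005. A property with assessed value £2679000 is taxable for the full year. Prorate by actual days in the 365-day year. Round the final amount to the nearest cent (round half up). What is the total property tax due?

£80762.68

1 January – 13 February 2005: 44 days at 1.05% → £2679000 × 1.05% × 44/365 = £3390.9534
14 February – 3 May 2005: 79 days at 1.55% → £2679000 × 1.55% × 79/365 = £8987.4945
4 May – 31 December 2005: 242 days at 3.85% → £2679000 × 3.85% × 242/365 = £68384.2274
Total = £80762.6753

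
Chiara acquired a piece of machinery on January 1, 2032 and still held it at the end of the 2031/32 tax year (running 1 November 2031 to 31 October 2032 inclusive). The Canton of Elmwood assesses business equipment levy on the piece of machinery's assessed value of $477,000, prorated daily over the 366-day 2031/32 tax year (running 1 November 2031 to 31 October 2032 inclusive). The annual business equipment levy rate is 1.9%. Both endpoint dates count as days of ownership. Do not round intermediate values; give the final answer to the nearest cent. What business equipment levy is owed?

Days held (January 1 – October 31, 2032): 305 out of 366
Tax = $477,000 × 1.9% × 305/366 = $7,552.5000

$7,552.50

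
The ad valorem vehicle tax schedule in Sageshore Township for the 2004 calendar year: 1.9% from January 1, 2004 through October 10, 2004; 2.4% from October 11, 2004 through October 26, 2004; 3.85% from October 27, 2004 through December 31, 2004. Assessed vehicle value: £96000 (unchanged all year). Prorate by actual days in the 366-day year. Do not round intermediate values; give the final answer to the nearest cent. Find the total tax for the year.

January 1 – October 10, 2004: 284 days at 1.9% → £96000 × 1.9% × 284/366 = £1415.3443
October 11 – October 26, 2004: 16 days at 2.4% → £96000 × 2.4% × 16/366 = £100.7213
October 27 – December 31, 2004: 66 days at 3.85% → £96000 × 3.85% × 66/366 = £666.4918
Total = £2182.5574

£2182.56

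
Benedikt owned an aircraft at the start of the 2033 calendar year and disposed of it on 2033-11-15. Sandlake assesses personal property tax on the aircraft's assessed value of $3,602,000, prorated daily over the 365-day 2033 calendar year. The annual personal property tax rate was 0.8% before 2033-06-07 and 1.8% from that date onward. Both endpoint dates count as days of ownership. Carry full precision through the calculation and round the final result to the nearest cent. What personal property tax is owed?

$41,171.35

2033-01-01 to 2033-06-06: 157 days at 0.8% → $3,602,000 × 0.8% × 157/365 = $12,394.8274
2033-06-07 to 2033-11-15: 162 days at 1.8% → $3,602,000 × 1.8% × 162/365 = $28,776.5260
Total = $41,171.3534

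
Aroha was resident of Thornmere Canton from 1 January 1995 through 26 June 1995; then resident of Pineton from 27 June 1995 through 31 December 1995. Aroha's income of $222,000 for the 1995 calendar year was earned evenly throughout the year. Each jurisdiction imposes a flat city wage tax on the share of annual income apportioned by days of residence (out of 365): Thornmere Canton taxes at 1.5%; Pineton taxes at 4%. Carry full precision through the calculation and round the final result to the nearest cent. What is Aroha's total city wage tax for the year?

$6,188.63

Thornmere Canton, 1 January – 26 June 1995: 177 days → $222,000 × 1.5% × 177/365 = $1,614.8219
Pineton, 27 June – 31 December 1995: 188 days → $222,000 × 4% × 188/365 = $4,573.8082
Total = $6,188.6301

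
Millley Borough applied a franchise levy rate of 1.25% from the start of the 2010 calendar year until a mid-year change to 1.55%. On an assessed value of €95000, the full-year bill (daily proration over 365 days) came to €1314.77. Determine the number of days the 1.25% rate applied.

202 days

Let d = days at the first rate; then 365 − d days at the second rate.
€95000 × [1.25%·d + 1.55%·(365−d)] / 365 = €1314.77
Solving gives d = 202, so the new rate took effect on 22 Jul 2010.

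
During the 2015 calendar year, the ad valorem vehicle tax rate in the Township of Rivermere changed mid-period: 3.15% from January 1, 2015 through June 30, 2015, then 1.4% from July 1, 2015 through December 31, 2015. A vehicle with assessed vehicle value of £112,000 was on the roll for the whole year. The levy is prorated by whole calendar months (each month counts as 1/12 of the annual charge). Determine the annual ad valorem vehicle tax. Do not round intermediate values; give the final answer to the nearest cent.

January 1 – June 30, 2015: 6 months at 3.15% → £112,000 × 3.15% × 6/12 = £1,764.0000
July 1 – December 31, 2015: 6 months at 1.4% → £112,000 × 1.4% × 6/12 = £784.0000
Total = £2,548.0000

£2,548.00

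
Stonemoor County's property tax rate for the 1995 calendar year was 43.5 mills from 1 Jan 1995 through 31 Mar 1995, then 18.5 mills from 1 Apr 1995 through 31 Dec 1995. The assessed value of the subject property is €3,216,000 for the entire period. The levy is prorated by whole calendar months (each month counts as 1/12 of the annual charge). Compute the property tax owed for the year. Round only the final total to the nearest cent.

€79,596.00

1 Jan – 31 Mar 1995: 3 months at 43.5 mills → €3,216,000 × 4.35% × 3/12 = €34,974.0000
1 Apr – 31 Dec 1995: 9 months at 18.5 mills → €3,216,000 × 1.85% × 9/12 = €44,622.0000
Total = €79,596.0000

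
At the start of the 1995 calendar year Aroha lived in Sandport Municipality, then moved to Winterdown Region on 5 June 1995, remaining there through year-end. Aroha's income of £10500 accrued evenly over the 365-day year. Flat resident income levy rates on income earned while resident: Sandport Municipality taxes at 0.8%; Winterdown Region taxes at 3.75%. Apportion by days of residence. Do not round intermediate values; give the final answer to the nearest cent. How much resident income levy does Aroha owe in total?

£262.21

Sandport Municipality, 1 January – 4 June 1995: 155 days → £10500 × 0.8% × 155/365 = £35.6712
Winterdown Region, 5 June – 31 December 1995: 210 days → £10500 × 3.75% × 210/365 = £226.5411
Total = £262.2123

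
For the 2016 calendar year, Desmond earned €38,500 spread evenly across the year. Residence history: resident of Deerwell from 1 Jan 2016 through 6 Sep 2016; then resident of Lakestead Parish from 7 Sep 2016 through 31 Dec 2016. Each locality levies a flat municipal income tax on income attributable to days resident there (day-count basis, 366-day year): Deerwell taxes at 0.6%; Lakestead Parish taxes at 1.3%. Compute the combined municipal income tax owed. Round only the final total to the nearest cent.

Deerwell, 1 Jan – 6 Sep 2016: 250 days → €38,500 × 0.6% × 250/366 = €157.7869
Lakestead Parish, 7 Sep – 31 Dec 2016: 116 days → €38,500 × 1.3% × 116/366 = €158.6284
Total = €316.4153

€316.42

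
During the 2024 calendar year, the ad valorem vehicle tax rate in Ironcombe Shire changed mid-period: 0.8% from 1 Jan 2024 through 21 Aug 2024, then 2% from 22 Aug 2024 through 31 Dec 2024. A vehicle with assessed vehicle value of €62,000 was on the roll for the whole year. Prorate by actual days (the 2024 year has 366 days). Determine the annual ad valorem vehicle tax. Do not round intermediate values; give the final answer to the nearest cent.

1 Jan – 21 Aug 2024: 234 days at 0.8% → €62,000 × 0.8% × 234/366 = €317.1148
22 Aug – 31 Dec 2024: 132 days at 2% → €62,000 × 2% × 132/366 = €447.2131
Total = €764.3279

€764.33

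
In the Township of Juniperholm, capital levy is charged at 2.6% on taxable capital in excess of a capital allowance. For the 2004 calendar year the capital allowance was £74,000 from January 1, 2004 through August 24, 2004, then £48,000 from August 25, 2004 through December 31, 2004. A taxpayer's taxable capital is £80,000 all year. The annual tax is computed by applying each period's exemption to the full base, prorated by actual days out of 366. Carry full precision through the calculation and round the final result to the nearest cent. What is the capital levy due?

January 1 – August 24, 2004: 237 days, exemption £74,000 → (£80,000 − £74,000) × 2.6% × 237/366 = £101.0164
August 25 – December 31, 2004: 129 days, exemption £48,000 → (£80,000 − £48,000) × 2.6% × 129/366 = £293.2459
Total = £394.2623

£394.26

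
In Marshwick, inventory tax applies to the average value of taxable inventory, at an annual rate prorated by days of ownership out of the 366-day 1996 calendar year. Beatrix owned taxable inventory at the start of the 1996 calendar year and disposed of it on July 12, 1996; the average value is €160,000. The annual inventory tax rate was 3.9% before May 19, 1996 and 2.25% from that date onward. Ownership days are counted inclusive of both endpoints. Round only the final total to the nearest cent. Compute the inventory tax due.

January 1 – May 18, 1996: 139 days at 3.9% → €160,000 × 3.9% × 139/366 = €2,369.8361
May 19 – July 12, 1996: 55 days at 2.25% → €160,000 × 2.25% × 55/366 = €540.9836
Total = €2,910.8197

€2,910.82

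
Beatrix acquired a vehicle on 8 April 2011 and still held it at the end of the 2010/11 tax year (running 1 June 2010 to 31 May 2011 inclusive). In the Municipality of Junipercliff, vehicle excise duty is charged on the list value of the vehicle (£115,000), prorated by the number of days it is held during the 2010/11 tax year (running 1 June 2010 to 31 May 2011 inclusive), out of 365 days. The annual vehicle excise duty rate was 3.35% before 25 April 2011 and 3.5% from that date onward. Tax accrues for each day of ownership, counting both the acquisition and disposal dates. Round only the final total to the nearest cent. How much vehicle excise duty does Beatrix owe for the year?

£587.45

8 April – 24 April 2011: 17 days at 3.35% → £115,000 × 3.35% × 17/365 = £179.4315
25 April – 31 May 2011: 37 days at 3.5% → £115,000 × 3.5% × 37/365 = £408.0137
Total = £587.4452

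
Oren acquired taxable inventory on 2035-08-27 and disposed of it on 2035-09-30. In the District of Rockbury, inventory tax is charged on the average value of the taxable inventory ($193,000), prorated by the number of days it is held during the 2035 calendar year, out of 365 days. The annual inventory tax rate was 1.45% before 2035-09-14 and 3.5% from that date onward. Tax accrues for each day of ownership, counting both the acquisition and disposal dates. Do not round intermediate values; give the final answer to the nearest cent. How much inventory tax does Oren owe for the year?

$452.62

2035-08-27 to 2035-09-13: 18 days at 1.45% → $193,000 × 1.45% × 18/365 = $138.0082
2035-09-14 to 2035-09-30: 17 days at 3.5% → $193,000 × 3.5% × 17/365 = $314.6164
Total = $452.6247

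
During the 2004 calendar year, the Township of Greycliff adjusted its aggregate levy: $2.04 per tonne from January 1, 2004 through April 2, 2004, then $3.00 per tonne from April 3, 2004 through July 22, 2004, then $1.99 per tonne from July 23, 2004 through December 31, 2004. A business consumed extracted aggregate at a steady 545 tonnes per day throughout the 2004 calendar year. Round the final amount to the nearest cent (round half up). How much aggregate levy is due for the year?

$460,579.50

January 1 – April 2, 2004: 93 days × 545 tonnes/day = 50,685 tonnes at $2.04/tonne → $103,397.40
April 3 – July 22, 2004: 111 days × 545 tonnes/day = 60,495 tonnes at $3.00/tonne → $181,485.00
July 23 – December 31, 2004: 162 days × 545 tonnes/day = 88,290 tonnes at $1.99/tonne → $175,697.10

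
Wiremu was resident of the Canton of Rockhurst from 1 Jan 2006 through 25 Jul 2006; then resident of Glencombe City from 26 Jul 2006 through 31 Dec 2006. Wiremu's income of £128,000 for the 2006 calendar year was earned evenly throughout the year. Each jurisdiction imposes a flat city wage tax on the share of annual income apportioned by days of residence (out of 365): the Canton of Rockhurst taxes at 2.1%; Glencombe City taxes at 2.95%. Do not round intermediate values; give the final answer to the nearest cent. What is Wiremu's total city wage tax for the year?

£3,161.95

The Canton of Rockhurst, 1 Jan – 25 Jul 2006: 206 days → £128,000 × 2.1% × 206/365 = £1,517.0630
Glencombe City, 26 Jul – 31 Dec 2006: 159 days → £128,000 × 2.95% × 159/365 = £1,644.8877
Total = £3,161.9507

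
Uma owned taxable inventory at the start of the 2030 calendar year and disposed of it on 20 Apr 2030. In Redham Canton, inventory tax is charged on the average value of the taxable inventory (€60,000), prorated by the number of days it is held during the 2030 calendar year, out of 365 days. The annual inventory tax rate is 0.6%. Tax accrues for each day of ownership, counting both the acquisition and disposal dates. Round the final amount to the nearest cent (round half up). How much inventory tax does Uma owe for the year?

Days held (1 Jan – 20 Apr 2030): 110 out of 365
Tax = €60,000 × 0.6% × 110/365 = €108.4932

€108.49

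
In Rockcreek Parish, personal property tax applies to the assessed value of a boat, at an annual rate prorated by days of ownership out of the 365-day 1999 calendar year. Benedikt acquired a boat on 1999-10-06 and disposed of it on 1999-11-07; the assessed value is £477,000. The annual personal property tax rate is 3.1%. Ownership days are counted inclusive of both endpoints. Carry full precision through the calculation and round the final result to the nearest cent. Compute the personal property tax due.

Days held (1999-10-06 to 1999-11-07): 33 out of 365
Tax = £477,000 × 3.1% × 33/365 = £1,336.9068

£1,336.91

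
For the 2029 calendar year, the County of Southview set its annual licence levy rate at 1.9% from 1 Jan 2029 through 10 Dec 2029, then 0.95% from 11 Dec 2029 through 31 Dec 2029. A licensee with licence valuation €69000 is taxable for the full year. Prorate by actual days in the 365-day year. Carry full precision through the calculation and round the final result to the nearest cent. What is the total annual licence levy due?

€1273.29

1 Jan – 10 Dec 2029: 344 days at 1.9% → €69000 × 1.9% × 344/365 = €1235.5726
11 Dec – 31 Dec 2029: 21 days at 0.95% → €69000 × 0.95% × 21/365 = €37.7137
Total = €1273.2863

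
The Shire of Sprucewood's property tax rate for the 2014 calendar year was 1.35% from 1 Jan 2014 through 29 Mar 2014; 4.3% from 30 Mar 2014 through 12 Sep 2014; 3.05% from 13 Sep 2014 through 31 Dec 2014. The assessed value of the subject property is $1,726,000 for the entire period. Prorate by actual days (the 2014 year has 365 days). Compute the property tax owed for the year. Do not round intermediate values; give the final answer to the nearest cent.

$55,440.07

1 Jan – 29 Mar 2014: 88 days at 1.35% → $1,726,000 × 1.35% × 88/365 = $5,617.7753
30 Mar – 12 Sep 2014: 167 days at 4.3% → $1,726,000 × 4.3% × 167/365 = $33,957.2767
13 Sep – 31 Dec 2014: 110 days at 3.05% → $1,726,000 × 3.05% × 110/365 = $15,865.0137
Total = $55,440.0658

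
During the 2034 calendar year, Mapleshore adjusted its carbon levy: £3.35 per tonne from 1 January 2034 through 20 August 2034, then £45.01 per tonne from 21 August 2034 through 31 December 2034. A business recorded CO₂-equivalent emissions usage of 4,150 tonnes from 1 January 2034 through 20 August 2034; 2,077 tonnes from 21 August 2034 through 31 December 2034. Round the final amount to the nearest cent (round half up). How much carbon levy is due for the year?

£107,388.27

1 January – 20 August 2034: 4,150 tonnes at £3.35/tonne → £13,902.50
21 August – 31 December 2034: 2,077 tonnes at £45.01/tonne → £93,485.77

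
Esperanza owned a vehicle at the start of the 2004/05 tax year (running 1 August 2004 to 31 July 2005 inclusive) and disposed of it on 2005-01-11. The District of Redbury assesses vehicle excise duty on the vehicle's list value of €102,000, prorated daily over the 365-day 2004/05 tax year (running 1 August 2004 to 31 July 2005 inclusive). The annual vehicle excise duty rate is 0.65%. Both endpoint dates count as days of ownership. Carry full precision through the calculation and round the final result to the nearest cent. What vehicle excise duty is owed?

€297.90

Days held (2004-08-01 to 2005-01-11): 164 out of 365
Tax = €102,000 × 0.65% × 164/365 = €297.8959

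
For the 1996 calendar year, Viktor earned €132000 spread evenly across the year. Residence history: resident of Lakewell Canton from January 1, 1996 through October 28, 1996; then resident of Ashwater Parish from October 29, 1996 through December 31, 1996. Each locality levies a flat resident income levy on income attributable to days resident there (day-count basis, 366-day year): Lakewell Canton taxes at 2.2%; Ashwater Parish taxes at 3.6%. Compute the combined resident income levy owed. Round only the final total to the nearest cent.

€3227.15

Lakewell Canton, January 1 – October 28, 1996: 302 days → €132000 × 2.2% × 302/366 = €2396.1967
Ashwater Parish, October 29 – December 31, 1996: 64 days → €132000 × 3.6% × 64/366 = €830.9508
Total = €3227.1475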